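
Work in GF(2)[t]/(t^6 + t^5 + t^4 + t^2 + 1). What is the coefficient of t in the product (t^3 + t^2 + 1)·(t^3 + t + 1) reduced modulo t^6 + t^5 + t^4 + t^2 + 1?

1

Multiply in GF(2)[t]: (t^3 + t^2 + 1)·(t^3 + t + 1) = t^6 + t^5 + t^4 + t^3 + t^2 + t + 1.
Reduce using t^6 ≡ t^5 + t^4 + t^2 + 1 (mod t^6 + t^5 + t^4 + t^2 + 1).
Reduced: t^3 + t.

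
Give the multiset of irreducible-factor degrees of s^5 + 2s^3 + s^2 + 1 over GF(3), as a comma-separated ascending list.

5

Write h(s) = s^5 + 2s^3 + s^2 + 1.
Roots in GF(3): h(0) = 1; h(1) = 2; h(2) = 2.
Complete factorization: h(s) = (s^5 + 2s^3 + s^2 + 1).
Factor degrees with multiplicity: 5 = 5.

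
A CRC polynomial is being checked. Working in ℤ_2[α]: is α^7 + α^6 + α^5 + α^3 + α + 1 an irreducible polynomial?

No

Write P(α) = α^7 + α^6 + α^5 + α^3 + α + 1.
Check for roots in ℤ_2: P(0) = 1; P(1) = 0 → root.
P(1) = 0, so (α − 1) divides P(α); P is reducible.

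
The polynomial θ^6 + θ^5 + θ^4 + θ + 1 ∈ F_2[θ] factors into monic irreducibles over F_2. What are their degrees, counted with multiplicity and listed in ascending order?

6

Write h(θ) = θ^6 + θ^5 + θ^4 + θ + 1.
Roots in F_2: h(0) = 1; h(1) = 1.
Complete factorization: h(θ) = (θ^6 + θ^5 + θ^4 + θ + 1).
Factor degrees with multiplicity: 6 = 6.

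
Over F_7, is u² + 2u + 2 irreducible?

Yes

Write g(u) = u² + 2u + 2.
Check for roots in F_7: g(0) = 2; g(1) = 5; g(2) = 3; g(3) = 3; g(4) = 5; g(5) = 2; g(6) = 1.
No roots. A degree-2 polynomial over a field with no linear factor is irreducible.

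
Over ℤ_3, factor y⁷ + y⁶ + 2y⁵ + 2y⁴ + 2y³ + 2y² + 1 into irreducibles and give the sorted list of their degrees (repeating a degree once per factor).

7

Write f(y) = y⁷ + y⁶ + 2y⁵ + 2y⁴ + 2y³ + 2y² + 1.
Roots in ℤ_3: f(0) = 1; f(1) = 2; f(2) = 1.
Complete factorization: f(y) = (y⁷ + y⁶ + 2y⁵ + 2y⁴ + 2y³ + 2y² + 1).
Factor degrees with multiplicity: 7 = 7.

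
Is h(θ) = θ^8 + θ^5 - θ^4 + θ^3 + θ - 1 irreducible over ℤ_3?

Check for roots in ℤ_3: h(0) = 2; h(1) = 2; h(2) = 2.
No roots, so no linear factors.
Monic irreducibles of degree 2 over GF(3): θ^2 + 1, θ^2 + θ - 1, θ^2 - θ - 1.
None of them divide h (all give nonzero remainder).
Degree-3 irreducible divisors: test the 8 monic irreducibles of degree 3 over GF(3).
None of them divide h (all give nonzero remainder).
Degree-4 irreducible divisors: test the 18 monic irreducibles of degree 4 over GF(3).
None of them divide h (all give nonzero remainder).
No irreducible factor of degree ≤ 4 exists, so h is irreducible over GF(3).

Yes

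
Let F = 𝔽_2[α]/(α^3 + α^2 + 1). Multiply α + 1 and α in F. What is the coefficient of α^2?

Multiply in 𝔽_2[α]: (α + 1)·(α) = α^2 + α.
Reduced: α^2 + α.

1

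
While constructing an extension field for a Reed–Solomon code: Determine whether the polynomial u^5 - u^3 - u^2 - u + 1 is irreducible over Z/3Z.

Yes

Write m(u) = u^5 - u^3 - u^2 - u + 1.
Check for roots in Z/3Z: m(0) = 1; m(1) = 2; m(2) = 1.
No roots, so no linear factors.
Monic irreducibles of degree 2 over GF(3): u^2 + 1, u^2 + u - 1, u^2 - u - 1.
None of them divide m (all give nonzero remainder).
No irreducible factor of degree ≤ 2 exists, so m is irreducible over GF(3).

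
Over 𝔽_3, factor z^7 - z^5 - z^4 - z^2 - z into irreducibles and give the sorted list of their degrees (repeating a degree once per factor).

1, 1, 2, 3

Write h(z) = z^7 - z^5 - z^4 - z^2 - z.
Roots in 𝔽_3: h(0) = 0 → root; h(1) = 0 → root; h(2) = 2.
Linear factors from roots: (z), (z - 1).
Complete factorization: h(z) = (z)·(z - 1)·(z^2 + 1)·(z^3 + z^2 - z + 1).
Factor degrees with multiplicity: 1 + 1 + 2 + 3 = 7.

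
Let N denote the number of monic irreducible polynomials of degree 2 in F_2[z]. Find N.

By the necklace-counting formula, N_2(2) = (1/2) Σ_{d|2} μ(2/d)·2^d.
Divisors of 2: 1, 2; μ(2/d) for each: -1, 1.
Σ = − 2^1 + 2^2 = 2.
N = 2/2 = 1.

1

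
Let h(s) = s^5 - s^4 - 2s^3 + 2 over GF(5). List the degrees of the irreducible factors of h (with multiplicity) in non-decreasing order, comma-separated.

Roots in GF(5): h(0) = 2; h(1) = 0 → root; h(2) = 2; h(3) = 0 → root; h(4) = 2.
Linear factors from roots: (s - 1), (s + 2).
Complete factorization: h(s) = (s + 2)·(s - 1)^2·(s^2 - s + 1).
Factor degrees with multiplicity: 1 + 1 + 1 + 2 = 5.

1, 1, 1, 2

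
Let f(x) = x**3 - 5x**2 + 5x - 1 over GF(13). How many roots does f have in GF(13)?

Evaluate at each of the 13 elements of GF(13):
f(0) = 12; f(1) = 0 → root; f(2) = 10; f(3) = 9; f(4) = 3; f(5) = 11; f(6) = 0 → root; f(7) = 2; f(8) = 10; f(9) = 4; f(10) = 3; f(11) = 0 → root; f(12) = 1.
Roots: {1, 6, 11}.

3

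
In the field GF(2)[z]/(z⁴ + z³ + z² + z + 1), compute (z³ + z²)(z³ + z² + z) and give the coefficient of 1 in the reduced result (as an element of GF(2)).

0

Multiply in GF(2)[z]: (z³ + z²)·(z³ + z² + z) = z⁶ + z³.
Reduce using z⁴ ≡ z³ + z² + z + 1 (mod z⁴ + z³ + z² + z + 1).
Reduced: z³ + z.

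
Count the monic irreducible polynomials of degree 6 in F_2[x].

Gauss's count: N_{2}(6) = (1/6) Σ_{d|6} μ(6/d)·2^d.
Divisors of 6: 1, 2, 3, 6; μ(6/d) for each: 1, -1, -1, 1.
Σ = 2^1 − 2^2 − 2^3 + 2^6 = 54.
N = 54/6 = 9.

9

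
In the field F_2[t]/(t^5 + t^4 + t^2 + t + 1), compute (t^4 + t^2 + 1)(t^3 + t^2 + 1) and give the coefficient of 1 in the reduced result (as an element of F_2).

0

Multiply in F_2[t]: (t^4 + t^2 + 1)·(t^3 + t^2 + 1) = t^7 + t^6 + t^5 + t^3 + 1.
Reduce using t^5 ≡ t^4 + t^2 + t + 1 (mod t^5 + t^4 + t^2 + t + 1).
Reduced: t.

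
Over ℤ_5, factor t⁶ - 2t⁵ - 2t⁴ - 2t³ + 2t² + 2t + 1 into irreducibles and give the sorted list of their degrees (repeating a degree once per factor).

1, 1, 2, 2

Write g(t) = t⁶ - 2t⁵ - 2t⁴ - 2t³ + 2t² + 2t + 1.
Roots in ℤ_5: g(0) = 1; g(1) = 0 → root; g(2) = 0 → root; g(3) = 2; g(4) = 4.
Linear factors from roots: (t - 1), (t - 2).
Complete factorization: g(t) = (t - 2)·(t - 1)·(t² - 2)·(t² + t + 1).
Factor degrees with multiplicity: 1 + 1 + 2 + 2 = 6.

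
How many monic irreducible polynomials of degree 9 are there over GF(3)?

By the necklace-counting formula, N_3(9) = (1/9) Σ_{d|9} μ(9/d)·3^d.
Divisors of 9: 1, 3, 9; μ(9/d) for each: 0, -1, 1.
Σ = − 3^3 + 3^9 = 19656.
N = 19656/9 = 2184.

2184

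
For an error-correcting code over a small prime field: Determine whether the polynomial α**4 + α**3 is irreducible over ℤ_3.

No

Write f(α) = α**4 + α**3.
Check for roots in ℤ_3: f(0) = 0 → root; f(1) = 2; f(2) = 0 → root.
f(0) = 0, so (α) divides f(α); f is reducible.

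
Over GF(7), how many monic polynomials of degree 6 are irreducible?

19544

By the necklace-counting formula, N_7(6) = (1/6) Σ_{d|6} μ(6/d)·7^d.
Divisors of 6: 1, 2, 3, 6; μ(6/d) for each: 1, -1, -1, 1.
Σ = 7^1 − 7^2 − 7^3 + 7^6 = 117264.
N = 117264/6 = 19544.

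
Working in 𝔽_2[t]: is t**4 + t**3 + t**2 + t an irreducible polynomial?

No

Write f(t) = t**4 + t**3 + t**2 + t.
Check for roots in 𝔽_2: f(0) = 0 → root; f(1) = 0 → root.
f(0) = 0, so (t) divides f(t); f is reducible.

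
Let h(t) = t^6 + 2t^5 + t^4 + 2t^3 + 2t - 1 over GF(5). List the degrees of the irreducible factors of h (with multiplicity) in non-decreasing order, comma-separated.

Roots in GF(5): h(0) = 4; h(1) = 2; h(2) = 3; h(3) = 0 → root; h(4) = 0 → root.
Linear factors from roots: (t + 2), (t + 1).
Complete factorization: h(t) = (t + 1)·(t + 2)·(t^4 - t^3 + 2t^2 - 2t + 2).
Factor degrees with multiplicity: 1 + 1 + 4 = 6.

1, 1, 4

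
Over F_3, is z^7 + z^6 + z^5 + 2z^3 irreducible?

No

Write f(z) = z^7 + z^6 + z^5 + 2z^3.
Check for roots in F_3: f(0) = 0 → root; f(1) = 2; f(2) = 0 → root.
f(0) = 0, so (z) divides f(z); f is reducible.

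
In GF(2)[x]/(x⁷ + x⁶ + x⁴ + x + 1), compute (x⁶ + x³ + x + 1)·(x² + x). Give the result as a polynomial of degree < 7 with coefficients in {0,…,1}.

Multiply in GF(2)[x]: (x⁶ + x³ + x + 1)·(x² + x) = x⁸ + x⁷ + x⁵ + x⁴ + x³ + x.
Reduce using x⁷ ≡ x⁶ + x⁴ + x + 1 (mod x⁷ + x⁶ + x⁴ + x + 1).
Reduced: x⁴ + x³ + x².

x^4 + x^3 + x^2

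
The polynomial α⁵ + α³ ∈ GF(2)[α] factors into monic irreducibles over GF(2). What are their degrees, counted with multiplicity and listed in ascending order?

1, 1, 1, 1, 1

Write f(α) = α⁵ + α³.
Roots in GF(2): f(0) = 0 → root; f(1) = 0 → root.
Linear factors from roots: (α), (α + 1).
Complete factorization: f(α) = (α + 1)^2·(α)^3.
Factor degrees with multiplicity: 1 + 1 + 1 + 1 + 1 = 5.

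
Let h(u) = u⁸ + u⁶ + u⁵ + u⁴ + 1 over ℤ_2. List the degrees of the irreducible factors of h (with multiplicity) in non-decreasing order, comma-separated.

Roots in ℤ_2: h(0) = 1; h(1) = 1.
Complete factorization: h(u) = (u⁸ + u⁶ + u⁵ + u⁴ + 1).
Factor degrees with multiplicity: 8 = 8.

8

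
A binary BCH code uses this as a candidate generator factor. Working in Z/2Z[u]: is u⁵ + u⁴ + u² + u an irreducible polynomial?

Write g(u) = u⁵ + u⁴ + u² + u.
Check for roots in Z/2Z: g(0) = 0 → root; g(1) = 0 → root.
g(0) = 0, so (u) divides g(u); g is reducible.

No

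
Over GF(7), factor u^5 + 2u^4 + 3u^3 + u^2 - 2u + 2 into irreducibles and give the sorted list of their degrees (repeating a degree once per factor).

1, 1, 3

Write g(u) = u^5 + 2u^4 + 3u^3 + u^2 - 2u + 2.
Linear factors from roots: (u - 1), (u + 2).
Complete factorization: g(u) = (u + 2)·(u - 1)·(u^3 + u^2 - 3u - 1).
Factor degrees with multiplicity: 1 + 1 + 3 = 5.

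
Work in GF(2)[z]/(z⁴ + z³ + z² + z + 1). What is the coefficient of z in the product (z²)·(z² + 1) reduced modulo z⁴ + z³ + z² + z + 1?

1

Multiply in GF(2)[z]: (z²)·(z² + 1) = z⁴ + z².
Reduce using z⁴ ≡ z³ + z² + z + 1 (mod z⁴ + z³ + z² + z + 1).
Reduced: z³ + z + 1.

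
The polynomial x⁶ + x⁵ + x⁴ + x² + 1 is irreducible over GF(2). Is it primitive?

No

Write f(x) = x⁶ + x⁵ + x⁴ + x² + 1.
|GF(2^6)^×| = 2^6 − 1 = 63. Prime factorization: 63 = 3^2·7.
f is primitive ⇔ x has order 63 in GF(2)[x]/(f), i.e. x^(63/q) ≠ 1 for each prime q | 63.
x^(21) mod f = 1
x^(9) mod f = x³ + 1.
Since x^(21) = 1, the order of x divides 21 < 63; not primitive.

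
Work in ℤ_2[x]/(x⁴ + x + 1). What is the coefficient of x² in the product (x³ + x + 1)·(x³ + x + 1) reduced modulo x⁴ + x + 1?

Multiply in ℤ_2[x]: (x³ + x + 1)·(x³ + x + 1) = x⁶ + x² + 1.
Reduce using x⁴ ≡ x + 1 (mod x⁴ + x + 1).
Reduced: x³ + 1.

0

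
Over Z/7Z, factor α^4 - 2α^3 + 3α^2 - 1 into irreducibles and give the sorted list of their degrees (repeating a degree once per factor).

1, 3

Write g(α) = α^4 - 2α^3 + 3α^2 - 1.
Linear factors from roots: (α + 3).
Complete factorization: g(α) = (α + 3)·(α^3 + 2α^2 - 3α + 2).
Factor degrees with multiplicity: 1 + 3 = 4.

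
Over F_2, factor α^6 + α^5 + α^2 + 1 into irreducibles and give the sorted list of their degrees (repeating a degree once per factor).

1, 2, 3

Write g(α) = α^6 + α^5 + α^2 + 1.
Roots in F_2: g(0) = 1; g(1) = 0 → root.
Linear factors from roots: (α + 1).
Complete factorization: g(α) = (α + 1)·(α^2 + α + 1)·(α^3 + α^2 + 1).
Factor degrees with multiplicity: 1 + 2 + 3 = 6.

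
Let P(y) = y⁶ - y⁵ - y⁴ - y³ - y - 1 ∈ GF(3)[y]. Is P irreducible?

Check for roots in GF(3): P(0) = 2; P(1) = 2; P(2) = 2.
No roots, so no linear factors.
Monic irreducibles of degree 2 over GF(3): y² + 1, y² + y - 1, y² - y - 1.
None of them divide P (all give nonzero remainder).
Degree-3 irreducible divisors: test the 8 monic irreducibles of degree 3 over GF(3).
None of them divide P (all give nonzero remainder).
No irreducible factor of degree ≤ 3 exists, so P is irreducible over GF(3).

Yes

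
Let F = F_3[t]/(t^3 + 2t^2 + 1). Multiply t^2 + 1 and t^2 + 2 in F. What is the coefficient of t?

2

Multiply in F_3[t]: (t^2 + 1)·(t^2 + 2) = t^4 + 2.
Reduce using t^3 ≡ t^2 + 2 (mod t^3 + 2t^2 + 1).
Reduced: t^2 + 2t + 1.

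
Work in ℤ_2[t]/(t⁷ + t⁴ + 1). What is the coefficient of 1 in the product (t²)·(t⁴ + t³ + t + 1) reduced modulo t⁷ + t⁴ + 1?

Multiply in ℤ_2[t]: (t²)·(t⁴ + t³ + t + 1) = t⁶ + t⁵ + t³ + t².
Reduced: t⁶ + t⁵ + t³ + t².

0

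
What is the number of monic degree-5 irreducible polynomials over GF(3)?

x^(3^5) − x is the product of all monic irreducibles of degree dividing 5; Möbius inversion gives N = (1/5) Σ μ(5/d)·3^d.
Divisors of 5: 1, 5; μ(5/d) for each: -1, 1.
Σ = − 3^1 + 3^5 = 240.
N = 240/5 = 48.

48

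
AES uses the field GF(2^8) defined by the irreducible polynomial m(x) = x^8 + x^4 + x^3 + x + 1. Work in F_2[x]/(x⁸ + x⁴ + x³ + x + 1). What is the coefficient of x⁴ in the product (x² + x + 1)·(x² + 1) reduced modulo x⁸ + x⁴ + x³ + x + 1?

1

Multiply in F_2[x]: (x² + x + 1)·(x² + 1) = x⁴ + x³ + x + 1.
Reduced: x⁴ + x³ + x + 1.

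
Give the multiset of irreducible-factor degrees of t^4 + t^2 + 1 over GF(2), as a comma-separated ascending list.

Write f(t) = t^4 + t^2 + 1.
Roots in GF(2): f(0) = 1; f(1) = 1.
Complete factorization: f(t) = (t^2 + t + 1)^2.
Factor degrees with multiplicity: 2 + 2 = 4.

2, 2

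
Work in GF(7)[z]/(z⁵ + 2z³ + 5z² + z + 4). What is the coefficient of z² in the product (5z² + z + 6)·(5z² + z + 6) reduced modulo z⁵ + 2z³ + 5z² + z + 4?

Multiply in GF(7)[z]: (5z² + z + 6)·(5z² + z + 6) = 4z⁴ + 3z³ + 5z² + 5z + 1.
Reduced: 4z⁴ + 3z³ + 5z² + 5z + 1.

5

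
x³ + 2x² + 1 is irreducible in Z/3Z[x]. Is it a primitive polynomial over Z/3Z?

Write f(x) = x³ + 2x² + 1.
|GF(3^3)^×| = 3^3 − 1 = 26. Prime factorization: 26 = 2·13.
f is primitive ⇔ x has order 26 in GF(3)[x]/(f), i.e. x^(26/q) ≠ 1 for each prime q | 26.
x^(13) mod f = 2.
x^(2) mod f = x².
None equal 1, so x has full order 26; f is primitive.

Yes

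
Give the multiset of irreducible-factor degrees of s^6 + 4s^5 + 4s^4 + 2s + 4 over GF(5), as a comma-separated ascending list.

1, 1, 2, 2

Write f(s) = s^6 + 4s^5 + 4s^4 + 2s + 4.
Roots in GF(5): f(0) = 4; f(1) = 0 → root; f(2) = 4; f(3) = 0 → root; f(4) = 3.
Linear factors from roots: (s + 4), (s + 2).
Complete factorization: f(s) = (s + 2)·(s + 4)·(s^2 + s + 2)·(s^2 + 2s + 4).
Factor degrees with multiplicity: 1 + 1 + 2 + 2 = 6.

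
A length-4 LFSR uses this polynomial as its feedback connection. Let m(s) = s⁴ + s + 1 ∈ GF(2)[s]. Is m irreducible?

Yes

Check for roots in GF(2): m(0) = 1; m(1) = 1.
No roots, so no linear factors.
Monic irreducibles of degree 2 over GF(2): s² + s + 1.
None of them divide m (all give nonzero remainder).
No irreducible factor of degree ≤ 2 exists, so m is irreducible over GF(2).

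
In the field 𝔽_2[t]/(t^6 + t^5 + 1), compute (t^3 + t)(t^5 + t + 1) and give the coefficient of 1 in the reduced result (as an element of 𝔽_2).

0

Multiply in 𝔽_2[t]: (t^3 + t)·(t^5 + t + 1) = t^8 + t^6 + t^4 + t^3 + t^2 + t.
Reduce using t^6 ≡ t^5 + 1 (mod t^6 + t^5 + 1).
Reduced: t^4 + t^3.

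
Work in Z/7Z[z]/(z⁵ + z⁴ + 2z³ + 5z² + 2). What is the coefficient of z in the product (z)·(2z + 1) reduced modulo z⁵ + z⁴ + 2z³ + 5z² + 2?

1

Multiply in Z/7Z[z]: (z)·(2z + 1) = 2z² + z.
Reduced: 2z² + z.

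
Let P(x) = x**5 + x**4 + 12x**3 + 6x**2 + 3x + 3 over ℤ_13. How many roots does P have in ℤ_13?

2

Evaluate at each of the 13 elements of ℤ_13:
P(0) = 3; P(1) = 0 → root; P(2) = 8; P(3) = 12; P(4) = 1; P(5) = 10; P(6) = 6; P(7) = 8; P(8) = 12; P(9) = 7; P(10) = 4; P(11) = 0 → root; P(12) = 7.
Roots: {1, 11}.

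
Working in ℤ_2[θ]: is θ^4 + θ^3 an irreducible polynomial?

No

Write m(θ) = θ^4 + θ^3.
Check for roots in ℤ_2: m(0) = 0 → root; m(1) = 0 → root.
m(0) = 0, so (θ) divides m(θ); m is reducible.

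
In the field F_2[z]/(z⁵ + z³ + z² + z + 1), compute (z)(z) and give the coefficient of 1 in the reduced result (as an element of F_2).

0

Multiply in F_2[z]: (z)·(z) = z².
Reduced: z².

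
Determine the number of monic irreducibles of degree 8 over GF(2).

The number of monic irreducibles of degree 8 over GF(2) is (1/8)·Σ_{d∣8} μ(8/d) 2^d.
Divisors of 8: 1, 2, 4, 8; μ(8/d) for each: 0, 0, -1, 1.
Σ = − 2^4 + 2^8 = 240.
N = 240/8 = 30.

30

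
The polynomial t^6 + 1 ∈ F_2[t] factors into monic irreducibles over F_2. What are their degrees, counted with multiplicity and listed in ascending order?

1, 1, 2, 2

Write f(t) = t^6 + 1.
Roots in F_2: f(0) = 1; f(1) = 0 → root.
Linear factors from roots: (t + 1).
Complete factorization: f(t) = (t + 1)^2·(t^2 + t + 1)^2.
Factor degrees with multiplicity: 1 + 1 + 2 + 2 = 6.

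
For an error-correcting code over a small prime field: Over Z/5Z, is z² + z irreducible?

Write h(z) = z² + z.
Check for roots in Z/5Z: h(0) = 0 → root; h(1) = 2; h(2) = 1; h(3) = 2; h(4) = 0 → root.
h(0) = 0, so (z) divides h(z); h is reducible.

No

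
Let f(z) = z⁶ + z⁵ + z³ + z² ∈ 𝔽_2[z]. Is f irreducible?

Check for roots in 𝔽_2: f(0) = 0 → root; f(1) = 0 → root.
f(0) = 0, so (z) divides f(z); f is reducible.

No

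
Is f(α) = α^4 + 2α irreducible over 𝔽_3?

Check for roots in 𝔽_3: f(0) = 0 → root; f(1) = 0 → root; f(2) = 2.
f(0) = 0, so (α) divides f(α); f is reducible.

No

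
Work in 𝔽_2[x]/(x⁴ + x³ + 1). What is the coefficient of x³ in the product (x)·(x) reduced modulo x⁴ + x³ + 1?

Multiply in 𝔽_2[x]: (x)·(x) = x².
Reduced: x².

0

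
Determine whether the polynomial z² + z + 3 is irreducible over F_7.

Write m(z) = z² + z + 3.
Check for roots in F_7: m(0) = 3; m(1) = 5; m(2) = 2; m(3) = 1; m(4) = 2; m(5) = 5; m(6) = 3.
No roots. A degree-2 polynomial over a field with no linear factor is irreducible.

Yes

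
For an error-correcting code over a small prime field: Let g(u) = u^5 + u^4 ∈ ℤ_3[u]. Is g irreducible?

Check for roots in ℤ_3: g(0) = 0 → root; g(1) = 2; g(2) = 0 → root.
g(0) = 0, so (u) divides g(u); g is reducible.

No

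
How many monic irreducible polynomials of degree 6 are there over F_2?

9

x^(2^6) − x is the product of all monic irreducibles of degree dividing 6; Möbius inversion gives N = (1/6) Σ μ(6/d)·2^d.
Divisors of 6: 1, 2, 3, 6; μ(6/d) for each: 1, -1, -1, 1.
Σ = 2^1 − 2^2 − 2^3 + 2^6 = 54.
N = 54/6 = 9.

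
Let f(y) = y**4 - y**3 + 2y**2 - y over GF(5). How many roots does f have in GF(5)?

Evaluate at each of the 5 elements of GF(5):
f(0) = 0 → root; f(1) = 1; f(2) = 4; f(3) = 4; f(4) = 0 → root.
Roots: {0, 4}.

2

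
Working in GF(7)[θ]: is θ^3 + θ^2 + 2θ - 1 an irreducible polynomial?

Yes

Write g(θ) = θ^3 + θ^2 + 2θ - 1.
Check for roots in GF(7): g(0) = 6; g(1) = 3; g(2) = 1; g(3) = 6; g(4) = 3; g(5) = 5; g(6) = 4.
No roots. A degree-3 polynomial over a field with no linear factor is irreducible.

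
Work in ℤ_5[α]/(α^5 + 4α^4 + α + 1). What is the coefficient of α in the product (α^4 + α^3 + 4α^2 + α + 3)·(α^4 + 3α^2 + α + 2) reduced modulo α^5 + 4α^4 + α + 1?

2

Multiply in ℤ_5[α]: (α^4 + α^3 + 4α^2 + α + 3)·(α^4 + 3α^2 + α + 2) = α^8 + α^7 + 2α^6 + 3α^4 + 4α^3 + 3α^2 + 1.
Reduce using α^5 ≡ α^4 + 4α + 4 (mod α^5 + 4α^4 + α + 1).
Reduced: α^4 + α^3 + 2α^2 + 2α + 2.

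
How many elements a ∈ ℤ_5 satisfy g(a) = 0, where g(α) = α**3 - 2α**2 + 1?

2

Evaluate at each of the 5 elements of ℤ_5:
g(0) = 1; g(1) = 0 → root; g(2) = 1; g(3) = 0 → root; g(4) = 3.
Roots: {1, 3}.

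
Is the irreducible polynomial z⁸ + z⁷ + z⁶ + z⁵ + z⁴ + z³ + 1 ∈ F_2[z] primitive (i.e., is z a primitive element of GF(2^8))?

Write f(z) = z⁸ + z⁷ + z⁶ + z⁵ + z⁴ + z³ + 1.
|GF(2^8)^×| = 2^8 − 1 = 255. Prime factorization: 255 = 3·5·17.
f is primitive ⇔ z has order 255 in GF(2)[z]/(f), i.e. z^(255/q) ≠ 1 for each prime q | 255.
z^(85) mod f = 1
z^(51) mod f = z⁷ + z⁵ + z³ + z² + 1.
z^(15) mod f = z⁷ + z⁶ + z³ + z + 1.
Since z^(85) = 1, the order of z divides 85 < 255; not primitive.

No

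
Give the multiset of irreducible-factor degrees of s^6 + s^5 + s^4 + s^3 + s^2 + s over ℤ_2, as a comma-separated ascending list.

1, 1, 2, 2

Write h(s) = s^6 + s^5 + s^4 + s^3 + s^2 + s.
Roots in ℤ_2: h(0) = 0 → root; h(1) = 0 → root.
Linear factors from roots: (s), (s + 1).
Complete factorization: h(s) = (s)·(s + 1)·(s^2 + s + 1)^2.
Factor degrees with multiplicity: 1 + 1 + 2 + 2 = 6.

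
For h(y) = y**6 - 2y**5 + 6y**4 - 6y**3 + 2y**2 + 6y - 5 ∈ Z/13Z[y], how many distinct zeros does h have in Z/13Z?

3

Evaluate at each of the 13 elements of Z/13Z:
h(0) = 8; h(1) = 2; h(2) = 11; h(3) = 0 → root; h(4) = 1; h(5) = 9; h(6) = 0 → root; h(7) = 6; h(8) = 0 → root; h(9) = 7; h(10) = 12; h(11) = 3; h(12) = 6.
Roots: {3, 6, 8}.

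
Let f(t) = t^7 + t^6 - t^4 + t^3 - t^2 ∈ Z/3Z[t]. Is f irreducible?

Check for roots in Z/3Z: f(0) = 0 → root; f(1) = 1; f(2) = 0 → root.
f(0) = 0, so (t) divides f(t); f is reducible.

No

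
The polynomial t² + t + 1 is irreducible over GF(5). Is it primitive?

No

Write f(t) = t² + t + 1.
|GF(5^2)^×| = 5^2 − 1 = 24. Prime factorization: 24 = 2^3·3.
f is primitive ⇔ t has order 24 in GF(5)[t]/(f), i.e. t^(24/q) ≠ 1 for each prime q | 24.
t^(12) mod f = 1
t^(8) mod f = 4t + 4.
Since t^(12) = 1, the order of t divides 12 < 24; not primitive.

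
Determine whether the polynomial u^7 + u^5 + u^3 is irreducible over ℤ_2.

Write g(u) = u^7 + u^5 + u^3.
Check for roots in ℤ_2: g(0) = 0 → root; g(1) = 1.
g(0) = 0, so (u) divides g(u); g is reducible.

No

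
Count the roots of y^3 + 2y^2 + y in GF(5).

Write f(y) = y^3 + 2y^2 + y.
Evaluate at each of the 5 elements of GF(5):
f(0) = 0 → root; f(1) = 4; f(2) = 3; f(3) = 3; f(4) = 0 → root.
Roots: {0, 4}.

2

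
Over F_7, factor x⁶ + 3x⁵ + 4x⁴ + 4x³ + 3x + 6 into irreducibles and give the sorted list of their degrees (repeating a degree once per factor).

Write g(x) = x⁶ + 3x⁵ + 4x⁴ + 4x³ + 3x + 6.
Linear factors from roots: (x + 6), (x + 2).
Complete factorization: g(x) = (x + 2)·(x + 6)·(x² + 2)·(x² + 2x + 2).
Factor degrees with multiplicity: 1 + 1 + 2 + 2 = 6.

1, 1, 2, 2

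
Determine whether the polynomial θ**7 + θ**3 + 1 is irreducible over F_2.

Yes

Write g(θ) = θ**7 + θ**3 + 1.
Check for roots in F_2: g(0) = 1; g(1) = 1.
No roots, so no linear factors.
Monic irreducibles of degree 2 over GF(2): θ**2 + θ + 1.
None of them divide g (all give nonzero remainder).
Monic irreducibles of degree 3 over GF(2): θ**3 + θ + 1, θ**3 + θ**2 + 1.
None of them divide g (all give nonzero remainder).
No irreducible factor of degree ≤ 3 exists, so g is irreducible over GF(2).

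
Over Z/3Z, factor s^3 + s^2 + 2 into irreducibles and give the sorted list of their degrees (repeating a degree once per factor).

3

Write f(s) = s^3 + s^2 + 2.
Roots in Z/3Z: f(0) = 2; f(1) = 1; f(2) = 2.
Complete factorization: f(s) = (s^3 + s^2 + 2).
Factor degrees with multiplicity: 3 = 3.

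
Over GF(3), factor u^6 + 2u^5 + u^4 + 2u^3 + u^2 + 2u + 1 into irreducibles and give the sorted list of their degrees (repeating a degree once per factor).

Write g(u) = u^6 + 2u^5 + u^4 + 2u^3 + u^2 + 2u + 1.
Roots in GF(3): g(0) = 1; g(1) = 1; g(2) = 1.
Complete factorization: g(u) = (u^6 + 2u^5 + u^4 + 2u^3 + u^2 + 2u + 1).
Factor degrees with multiplicity: 6 = 6.

6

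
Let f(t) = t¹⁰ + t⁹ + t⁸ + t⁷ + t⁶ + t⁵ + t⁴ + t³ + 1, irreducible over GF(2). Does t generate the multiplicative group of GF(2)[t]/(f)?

|GF(2^10)^×| = 2^10 − 1 = 1023. Prime factorization: 1023 = 3·11·31.
f is primitive ⇔ t has order 1023 in GF(2)[t]/(f), i.e. t^(1023/q) ≠ 1 for each prime q | 1023.
t^(341) mod f = t⁹ + t⁸ + t⁶ + t³ + t + 1.
t^(93) mod f = t⁹ + t⁷ + t⁵.
t^(33) mod f = t⁹ + t⁷ + t⁶ + t⁵ + t² + t + 1.
None equal 1, so t has full order 1023; f is primitive.

Yes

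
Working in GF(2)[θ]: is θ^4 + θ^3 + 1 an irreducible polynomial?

Write f(θ) = θ^4 + θ^3 + 1.
Check for roots in GF(2): f(0) = 1; f(1) = 1.
No roots, so no linear factors.
Monic irreducibles of degree 2 over GF(2): θ^2 + θ + 1.
None of them divide f (all give nonzero remainder).
No irreducible factor of degree ≤ 2 exists, so f is irreducible over GF(2).

Yes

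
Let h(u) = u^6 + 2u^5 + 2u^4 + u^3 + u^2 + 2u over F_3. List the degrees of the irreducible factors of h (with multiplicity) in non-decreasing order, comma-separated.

Roots in F_3: h(0) = 0 → root; h(1) = 0 → root; h(2) = 2.
Linear factors from roots: (u), (u + 2).
Complete factorization: h(u) = (u)·(u + 2)·(u^2 + 1)^2.
Factor degrees with multiplicity: 1 + 1 + 2 + 2 = 6.

1, 1, 2, 2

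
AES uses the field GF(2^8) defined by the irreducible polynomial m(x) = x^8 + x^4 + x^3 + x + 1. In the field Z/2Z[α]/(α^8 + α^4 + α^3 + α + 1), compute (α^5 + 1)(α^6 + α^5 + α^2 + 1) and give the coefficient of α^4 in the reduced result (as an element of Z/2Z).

Multiply in Z/2Z[α]: (α^5 + 1)·(α^6 + α^5 + α^2 + 1) = α^11 + α^10 + α^7 + α^6 + α^2 + 1.
Reduce using α^8 ≡ α^4 + α^3 + α + 1 (mod α^8 + α^4 + α^3 + α + 1).
Reduced: α^6 + α^5 + α^4 + 1.

1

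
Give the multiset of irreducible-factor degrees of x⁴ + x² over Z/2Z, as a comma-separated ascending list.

Write f(x) = x⁴ + x².
Roots in Z/2Z: f(0) = 0 → root; f(1) = 0 → root.
Linear factors from roots: (x), (x + 1).
Complete factorization: f(x) = (x)^2·(x + 1)^2.
Factor degrees with multiplicity: 1 + 1 + 1 + 1 = 4.

1, 1, 1, 1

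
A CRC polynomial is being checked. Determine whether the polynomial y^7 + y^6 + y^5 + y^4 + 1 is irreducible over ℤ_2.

Write P(y) = y^7 + y^6 + y^5 + y^4 + 1.
Check for roots in ℤ_2: P(0) = 1; P(1) = 1.
No roots, so no linear factors.
Monic irreducibles of degree 2 over GF(2): y^2 + y + 1.
None of them divide P (all give nonzero remainder).
Monic irreducibles of degree 3 over GF(2): y^3 + y + 1, y^3 + y^2 + 1.
None of them divide P (all give nonzero remainder).
No irreducible factor of degree ≤ 3 exists, so P is irreducible over GF(2).

Yes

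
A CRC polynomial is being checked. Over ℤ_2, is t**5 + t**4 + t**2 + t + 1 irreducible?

Yes

Write f(t) = t**5 + t**4 + t**2 + t + 1.
Check for roots in ℤ_2: f(0) = 1; f(1) = 1.
No roots, so no linear factors.
Monic irreducibles of degree 2 over GF(2): t**2 + t + 1.
None of them divide f (all give nonzero remainder).
No irreducible factor of degree ≤ 2 exists, so f is irreducible over GF(2).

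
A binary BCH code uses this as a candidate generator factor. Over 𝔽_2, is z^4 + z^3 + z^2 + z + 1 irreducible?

Yes

Write h(z) = z^4 + z^3 + z^2 + z + 1.
Check for roots in 𝔽_2: h(0) = 1; h(1) = 1.
No roots, so no linear factors.
Monic irreducibles of degree 2 over GF(2): z^2 + z + 1.
None of them divide h (all give nonzero remainder).
No irreducible factor of degree ≤ 2 exists, so h is irreducible over GF(2).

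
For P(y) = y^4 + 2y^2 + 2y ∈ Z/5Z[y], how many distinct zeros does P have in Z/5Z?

3

Evaluate at each of the 5 elements of Z/5Z:
P(0) = 0 → root; P(1) = 0 → root; P(2) = 3; P(3) = 0 → root; P(4) = 1.
Roots: {0, 1, 3}.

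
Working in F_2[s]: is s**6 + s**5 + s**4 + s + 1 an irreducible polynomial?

Write P(s) = s**6 + s**5 + s**4 + s + 1.
Check for roots in F_2: P(0) = 1; P(1) = 1.
No roots, so no linear factors.
Monic irreducibles of degree 2 over GF(2): s**2 + s + 1.
None of them divide P (all give nonzero remainder).
Monic irreducibles of degree 3 over GF(2): s**3 + s + 1, s**3 + s**2 + 1.
None of them divide P (all give nonzero remainder).
No irreducible factor of degree ≤ 3 exists, so P is irreducible over GF(2).

Yes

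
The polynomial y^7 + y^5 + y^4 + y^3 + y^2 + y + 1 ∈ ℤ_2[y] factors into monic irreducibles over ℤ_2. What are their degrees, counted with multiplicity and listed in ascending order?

Write h(y) = y^7 + y^5 + y^4 + y^3 + y^2 + y + 1.
Roots in ℤ_2: h(0) = 1; h(1) = 1.
Complete factorization: h(y) = (y^7 + y^5 + y^4 + y^3 + y^2 + y + 1).
Factor degrees with multiplicity: 7 = 7.

7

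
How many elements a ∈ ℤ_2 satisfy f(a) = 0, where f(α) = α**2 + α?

2

Evaluate at each of the 2 elements of ℤ_2:
f(0) = 0 → root; f(1) = 0 → root.
Roots: {0, 1}.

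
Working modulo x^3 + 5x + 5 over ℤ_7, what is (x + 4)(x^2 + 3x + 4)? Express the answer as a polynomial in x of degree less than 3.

Multiply in ℤ_7[x]: (x + 4)·(x^2 + 3x + 4) = x^3 + 2x + 2.
Reduce using x^3 ≡ 2x + 2 (mod x^3 + 5x + 5).
Reduced: 4x + 4.

4x + 4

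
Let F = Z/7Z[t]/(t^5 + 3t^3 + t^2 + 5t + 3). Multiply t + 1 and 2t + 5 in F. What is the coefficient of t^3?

Multiply in Z/7Z[t]: (t + 1)·(2t + 5) = 2t^2 + 5.
Reduced: 2t^2 + 5.

0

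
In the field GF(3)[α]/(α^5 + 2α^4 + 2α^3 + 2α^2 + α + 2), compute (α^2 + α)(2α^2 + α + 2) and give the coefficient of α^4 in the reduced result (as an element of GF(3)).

2

Multiply in GF(3)[α]: (α^2 + α)·(2α^2 + α + 2) = 2α^4 + 2α.
Reduced: 2α^4 + 2α.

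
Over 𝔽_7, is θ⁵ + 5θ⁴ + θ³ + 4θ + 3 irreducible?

Write g(θ) = θ⁵ + 5θ⁴ + θ³ + 4θ + 3.
Check for roots in 𝔽_7: g(0) = 3; g(1) = 0 → root; g(2) = 5; g(3) = 4; g(4) = 0 → root; g(5) = 0 → root; g(6) = 2.
g(1) = 0, so (θ − 1) divides g(θ); g is reducible.

No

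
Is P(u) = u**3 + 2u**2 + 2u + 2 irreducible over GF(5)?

Check for roots in GF(5): P(0) = 2; P(1) = 2; P(2) = 2; P(3) = 3; P(4) = 1.
No roots. A degree-3 polynomial over a field with no linear factor is irreducible.

Yes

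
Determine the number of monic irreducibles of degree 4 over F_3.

Gauss's count: N_{3}(4) = (1/4) Σ_{d|4} μ(4/d)·3^d.
Divisors of 4: 1, 2, 4; μ(4/d) for each: 0, -1, 1.
Σ = − 3^2 + 3^4 = 72.
N = 72/4 = 18.

18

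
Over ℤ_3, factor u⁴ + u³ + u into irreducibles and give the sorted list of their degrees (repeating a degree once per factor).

1, 1, 2

Write f(u) = u⁴ + u³ + u.
Roots in ℤ_3: f(0) = 0 → root; f(1) = 0 → root; f(2) = 2.
Linear factors from roots: (u), (u + 2).
Complete factorization: f(u) = (u)·(u + 2)·(u² + 2u + 2).
Factor degrees with multiplicity: 1 + 1 + 2 = 4.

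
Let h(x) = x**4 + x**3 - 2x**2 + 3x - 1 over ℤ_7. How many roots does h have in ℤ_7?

3

Evaluate at each of the 7 elements of ℤ_7:
h(0) = 6; h(1) = 2; h(2) = 0 → root; h(3) = 0 → root; h(4) = 5; h(5) = 0 → root; h(6) = 1.
Roots: {2, 3, 5}.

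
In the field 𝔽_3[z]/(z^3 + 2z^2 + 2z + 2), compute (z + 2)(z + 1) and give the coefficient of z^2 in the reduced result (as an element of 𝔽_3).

Multiply in 𝔽_3[z]: (z + 2)·(z + 1) = z^2 + 2.
Reduced: z^2 + 2.

1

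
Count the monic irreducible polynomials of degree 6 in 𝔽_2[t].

x^(2^6) − x is the product of all monic irreducibles of degree dividing 6; Möbius inversion gives N = (1/6) Σ μ(6/d)·2^d.
Divisors of 6: 1, 2, 3, 6; μ(6/d) for each: 1, -1, -1, 1.
Σ = 2^1 − 2^2 − 2^3 + 2^6 = 54.
N = 54/6 = 9.

9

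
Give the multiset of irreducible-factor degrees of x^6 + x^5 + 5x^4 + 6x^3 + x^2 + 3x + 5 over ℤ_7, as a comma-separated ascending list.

Write g(x) = x^6 + x^5 + 5x^4 + 6x^3 + x^2 + 3x + 5.
Complete factorization: g(x) = (x^3 + 3x^2 + 6)·(x^3 + 5x^2 + 4x + 2).
Factor degrees with multiplicity: 3 + 3 = 6.

3, 3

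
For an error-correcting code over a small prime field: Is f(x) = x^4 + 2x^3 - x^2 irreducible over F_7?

No

Check for roots in F_7: f(0) = 0 → root; f(1) = 2; f(2) = 0 → root; f(3) = 0 → root; f(4) = 4; f(5) = 3; f(6) = 5.
f(0) = 0, so (x) divides f(x); f is reducible.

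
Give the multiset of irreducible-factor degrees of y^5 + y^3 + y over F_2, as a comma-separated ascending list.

1, 2, 2

Write h(y) = y^5 + y^3 + y.
Roots in F_2: h(0) = 0 → root; h(1) = 1.
Linear factors from roots: (y).
Complete factorization: h(y) = (y)·(y^2 + y + 1)^2.
Factor degrees with multiplicity: 1 + 2 + 2 = 5.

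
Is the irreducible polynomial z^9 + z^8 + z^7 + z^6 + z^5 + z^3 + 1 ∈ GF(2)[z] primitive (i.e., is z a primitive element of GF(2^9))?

Write f(z) = z^9 + z^8 + z^7 + z^6 + z^5 + z^3 + 1.
|GF(2^9)^×| = 2^9 − 1 = 511. Prime factorization: 511 = 7·73.
f is primitive ⇔ z has order 511 in GF(2)[z]/(f), i.e. z^(511/q) ≠ 1 for each prime q | 511.
z^(73) mod f = z^7 + z^6 + z^5 + z^4 + z + 1.
z^(7) mod f = z^7.
None equal 1, so z has full order 511; f is primitive.

Yes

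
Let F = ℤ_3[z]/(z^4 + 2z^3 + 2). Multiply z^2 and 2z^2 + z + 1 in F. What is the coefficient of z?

0

Multiply in ℤ_3[z]: (z^2)·(2z^2 + z + 1) = 2z^4 + z^3 + z^2.
Reduce using z^4 ≡ z^3 + 1 (mod z^4 + 2z^3 + 2).
Reduced: z^2 + 2.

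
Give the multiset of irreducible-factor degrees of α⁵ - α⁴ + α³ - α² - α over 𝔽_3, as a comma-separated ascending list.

1, 1, 3

Write g(α) = α⁵ - α⁴ + α³ - α² - α.
Roots in 𝔽_3: g(0) = 0 → root; g(1) = 2; g(2) = 0 → root.
Linear factors from roots: (α), (α + 1).
Complete factorization: g(α) = (α)·(α + 1)·(α³ + α² - 1).
Factor degrees with multiplicity: 1 + 1 + 3 = 5.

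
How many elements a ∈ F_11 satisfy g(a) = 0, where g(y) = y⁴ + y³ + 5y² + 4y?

Evaluate at each of the 11 elements of F_11:
g(0) = 0 → root; g(1) = 0 → root; g(2) = 8; g(3) = 0 → root; g(4) = 9; g(5) = 4; g(6) = 0 → root; g(7) = 3; g(8) = 10; g(9) = 9; g(10) = 1.
Roots: {0, 1, 3, 6}.

4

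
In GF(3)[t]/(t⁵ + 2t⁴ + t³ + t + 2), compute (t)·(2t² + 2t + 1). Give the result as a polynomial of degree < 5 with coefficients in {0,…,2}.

2t^3 + 2t^2 + t

Multiply in GF(3)[t]: (t)·(2t² + 2t + 1) = 2t³ + 2t² + t.
Reduced: 2t³ + 2t² + t.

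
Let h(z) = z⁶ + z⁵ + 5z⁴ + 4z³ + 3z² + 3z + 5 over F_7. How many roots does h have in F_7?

Evaluate at each of the 7 elements of F_7:
h(0) = 5; h(1) = 1; h(2) = 0 → root; h(3) = 0 → root; h(4) = 1; h(5) = 0 → root; h(6) = 6.
Roots: {2, 3, 5}.

3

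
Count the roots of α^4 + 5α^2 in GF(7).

3

Write g(α) = α^4 + 5α^2.
Evaluate at each of the 7 elements of GF(7):
g(0) = 0 → root; g(1) = 6; g(2) = 1; g(3) = 0 → root; g(4) = 0 → root; g(5) = 1; g(6) = 6.
Roots: {0, 3, 4}.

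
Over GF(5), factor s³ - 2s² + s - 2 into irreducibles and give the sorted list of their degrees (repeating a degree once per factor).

Write f(s) = s³ - 2s² + s - 2.
Roots in GF(5): f(0) = 3; f(1) = 3; f(2) = 0 → root; f(3) = 0 → root; f(4) = 4.
Linear factors from roots: (s - 2), (s + 2).
Complete factorization: f(s) = (s + 2)·(s - 2)^2.
Factor degrees with multiplicity: 1 + 1 + 1 = 3.

1, 1, 1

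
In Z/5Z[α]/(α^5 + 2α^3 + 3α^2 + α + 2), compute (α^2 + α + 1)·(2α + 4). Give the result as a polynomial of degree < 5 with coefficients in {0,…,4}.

2α^3 + α^2 + α + 4

Multiply in Z/5Z[α]: (α^2 + α + 1)·(2α + 4) = 2α^3 + α^2 + α + 4.
Reduced: 2α^3 + α^2 + α + 4.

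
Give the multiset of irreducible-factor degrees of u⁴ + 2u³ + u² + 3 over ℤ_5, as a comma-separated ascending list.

2, 2

Write g(u) = u⁴ + 2u³ + u² + 3.
Roots in ℤ_5: g(0) = 3; g(1) = 2; g(2) = 4; g(3) = 2; g(4) = 3.
Complete factorization: g(u) = (u² + 3u + 3)·(u² + 4u + 1).
Factor degrees with multiplicity: 2 + 2 = 4.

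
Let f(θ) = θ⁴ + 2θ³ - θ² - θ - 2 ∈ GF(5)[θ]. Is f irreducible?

Check for roots in GF(5): f(0) = 3; f(1) = 4; f(2) = 4; f(3) = 1; f(4) = 2.
No roots, so no linear factors.
Degree-2 irreducible divisors: test the 10 monic irreducibles of degree 2 over GF(5).
None of them divide f (all give nonzero remainder).
No irreducible factor of degree ≤ 2 exists, so f is irreducible over GF(5).

Yes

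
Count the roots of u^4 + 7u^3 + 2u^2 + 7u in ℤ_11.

Write g(u) = u^4 + 7u^3 + 2u^2 + 7u.
Evaluate at each of the 11 elements of ℤ_11:
g(0) = 0 → root; g(1) = 6; g(2) = 6; g(3) = 1; g(4) = 5; g(5) = 1; g(6) = 7; g(7) = 10; g(8) = 10; g(9) = 9; g(10) = 0 → root.
Roots: {0, 10}.

2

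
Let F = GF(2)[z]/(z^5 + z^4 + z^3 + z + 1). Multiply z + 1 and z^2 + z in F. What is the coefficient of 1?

0

Multiply in GF(2)[z]: (z + 1)·(z^2 + z) = z^3 + z.
Reduced: z^3 + z.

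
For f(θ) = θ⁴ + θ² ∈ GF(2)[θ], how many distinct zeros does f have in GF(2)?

2

Evaluate at each of the 2 elements of GF(2):
f(0) = 0 → root; f(1) = 0 → root.
Roots: {0, 1}.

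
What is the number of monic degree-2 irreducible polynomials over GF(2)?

1

Gauss's count: N_{2}(2) = (1/2) Σ_{d|2} μ(2/d)·2^d.
Divisors of 2: 1, 2; μ(2/d) for each: -1, 1.
Σ = − 2^1 + 2^2 = 2.
N = 2/2 = 1.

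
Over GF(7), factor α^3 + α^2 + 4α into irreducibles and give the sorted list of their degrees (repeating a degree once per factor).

1, 2

Write f(α) = α^3 + α^2 + 4α.
Linear factors from roots: (α).
Complete factorization: f(α) = (α)·(α^2 + α + 4).
Factor degrees with multiplicity: 1 + 2 = 3.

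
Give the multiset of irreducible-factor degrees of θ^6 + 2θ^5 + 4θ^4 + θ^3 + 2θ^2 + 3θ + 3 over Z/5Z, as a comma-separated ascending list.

Write f(θ) = θ^6 + 2θ^5 + 4θ^4 + θ^3 + 2θ^2 + 3θ + 3.
Roots in Z/5Z: f(0) = 3; f(1) = 1; f(2) = 2; f(3) = 1; f(4) = 4.
Complete factorization: f(θ) = (θ^6 + 2θ^5 + 4θ^4 + θ^3 + 2θ^2 + 3θ + 3).
Factor degrees with multiplicity: 6 = 6.

6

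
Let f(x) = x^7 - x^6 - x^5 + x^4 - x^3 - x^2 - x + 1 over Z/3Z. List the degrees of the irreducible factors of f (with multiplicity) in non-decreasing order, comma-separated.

7

Roots in Z/3Z: f(0) = 1; f(1) = 1; f(2) = 2.
Complete factorization: f(x) = (x^7 - x^6 - x^5 + x^4 - x^3 - x^2 - x + 1).
Factor degrees with multiplicity: 7 = 7.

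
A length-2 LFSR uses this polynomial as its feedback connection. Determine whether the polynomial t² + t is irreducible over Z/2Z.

Write m(t) = t² + t.
Check for roots in Z/2Z: m(0) = 0 → root; m(1) = 0 → root.
m(0) = 0, so (t) divides m(t); m is reducible.

No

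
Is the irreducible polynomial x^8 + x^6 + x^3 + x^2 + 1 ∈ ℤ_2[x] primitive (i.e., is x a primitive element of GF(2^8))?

Yes

Write f(x) = x^8 + x^6 + x^3 + x^2 + 1.
|GF(2^8)^×| = 2^8 − 1 = 255. Prime factorization: 255 = 3·5·17.
f is primitive ⇔ x has order 255 in GF(2)[x]/(f), i.e. x^(255/q) ≠ 1 for each prime q | 255.
x^(85) mod f = x^4 + x^3 + x^2.
x^(51) mod f = x^7 + x^5.
x^(15) mod f = x^6 + x^5 + x^4 + x^3 + x^2.
None equal 1, so x has full order 255; f is primitive.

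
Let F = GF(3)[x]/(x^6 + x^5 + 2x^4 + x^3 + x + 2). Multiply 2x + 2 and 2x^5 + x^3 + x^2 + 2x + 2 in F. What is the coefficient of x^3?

Multiply in GF(3)[x]: (2x + 2)·(2x^5 + x^3 + x^2 + 2x + 2) = x^6 + x^5 + 2x^4 + x^3 + 2x + 1.
Reduce using x^6 ≡ 2x^5 + x^4 + 2x^3 + 2x + 1 (mod x^6 + x^5 + 2x^4 + x^3 + x + 2).
Reduced: x + 2.

0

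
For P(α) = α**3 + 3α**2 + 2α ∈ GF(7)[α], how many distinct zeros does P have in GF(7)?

3

Evaluate at each of the 7 elements of GF(7):
P(0) = 0 → root; P(1) = 6; P(2) = 3; P(3) = 4; P(4) = 1; P(5) = 0 → root; P(6) = 0 → root.
Roots: {0, 5, 6}.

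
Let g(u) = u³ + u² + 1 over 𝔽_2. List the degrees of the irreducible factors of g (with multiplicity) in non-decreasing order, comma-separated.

Roots in 𝔽_2: g(0) = 1; g(1) = 1.
Complete factorization: g(u) = (u³ + u² + 1).
Factor degrees with multiplicity: 3 = 3.

3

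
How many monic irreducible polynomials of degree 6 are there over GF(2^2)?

The number of monic irreducibles of degree 6 over GF(4) is (1/6)·Σ_{d∣6} μ(6/d) 4^d.
Divisors of 6: 1, 2, 3, 6; μ(6/d) for each: 1, -1, -1, 1.
Σ = 4^1 − 4^2 − 4^3 + 4^6 = 4020.
N = 4020/6 = 670.

670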